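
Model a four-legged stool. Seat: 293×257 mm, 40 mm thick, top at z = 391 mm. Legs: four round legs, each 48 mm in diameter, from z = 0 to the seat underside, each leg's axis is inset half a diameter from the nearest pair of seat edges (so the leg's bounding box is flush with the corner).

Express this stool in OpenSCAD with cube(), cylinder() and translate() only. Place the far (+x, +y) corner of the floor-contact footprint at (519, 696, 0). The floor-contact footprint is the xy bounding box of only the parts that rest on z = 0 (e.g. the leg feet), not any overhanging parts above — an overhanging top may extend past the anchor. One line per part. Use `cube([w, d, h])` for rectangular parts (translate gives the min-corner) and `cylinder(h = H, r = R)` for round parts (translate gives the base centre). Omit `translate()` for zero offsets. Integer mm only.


// leg_h = 391 - 40 = 351
translate([226, 439, 351]) cube([293, 257, 40]);
translate([250, 463, 0]) cylinder(h = 351, r = 24);
translate([495, 463, 0]) cylinder(h = 351, r = 24);
translate([250, 672, 0]) cylinder(h = 351, r = 24);
translate([495, 672, 0]) cylinder(h = 351, r = 24);


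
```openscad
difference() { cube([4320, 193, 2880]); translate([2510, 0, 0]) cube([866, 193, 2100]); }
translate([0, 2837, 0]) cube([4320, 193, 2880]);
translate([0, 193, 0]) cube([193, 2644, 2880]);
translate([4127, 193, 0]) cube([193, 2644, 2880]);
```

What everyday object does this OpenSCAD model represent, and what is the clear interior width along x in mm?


A single room. The interior width is 3934 mm.

Four walls enclosing a rectangle with a door in the front wall — a room. Outside width 4320 minus two 193 mm walls gives 3934 mm.


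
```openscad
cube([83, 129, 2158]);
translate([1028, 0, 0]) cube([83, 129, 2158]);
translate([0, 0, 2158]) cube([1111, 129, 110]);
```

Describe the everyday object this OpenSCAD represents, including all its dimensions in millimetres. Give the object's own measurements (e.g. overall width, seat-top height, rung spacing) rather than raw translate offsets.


A door frame. The clear opening is 945 mm wide and 2158 mm high. Two 83 mm wide jambs, 129 mm deep, stand either side of the opening from the floor to the top of the opening. A 110 mm thick head sits across the top of both jambs, spanning the full outside width of the frame.


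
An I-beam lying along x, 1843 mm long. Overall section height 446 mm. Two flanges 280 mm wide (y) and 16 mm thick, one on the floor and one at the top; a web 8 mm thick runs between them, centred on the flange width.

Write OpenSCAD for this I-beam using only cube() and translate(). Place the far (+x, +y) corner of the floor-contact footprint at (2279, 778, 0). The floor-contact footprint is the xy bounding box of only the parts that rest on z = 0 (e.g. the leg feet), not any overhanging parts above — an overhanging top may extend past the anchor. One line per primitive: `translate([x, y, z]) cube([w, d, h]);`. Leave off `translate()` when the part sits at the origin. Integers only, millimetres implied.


translate([436, 498, 0]) cube([1843, 280, 16]);
translate([436, 634, 16]) cube([1843, 8, 414]);
translate([436, 498, 430]) cube([1843, 280, 16]);


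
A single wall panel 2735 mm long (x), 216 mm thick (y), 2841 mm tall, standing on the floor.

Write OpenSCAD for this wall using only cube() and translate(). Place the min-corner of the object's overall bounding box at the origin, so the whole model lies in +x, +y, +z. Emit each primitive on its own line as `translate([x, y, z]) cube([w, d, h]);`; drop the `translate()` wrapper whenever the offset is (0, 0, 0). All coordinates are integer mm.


cube([2735, 216, 2841]);


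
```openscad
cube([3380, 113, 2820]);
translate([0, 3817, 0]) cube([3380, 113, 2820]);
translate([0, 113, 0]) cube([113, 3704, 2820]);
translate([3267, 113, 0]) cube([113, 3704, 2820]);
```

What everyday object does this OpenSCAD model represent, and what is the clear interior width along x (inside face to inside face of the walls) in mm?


A house (or room) frame. The interior width is 3154 mm.

Four 2820 mm walls enclosing a rectangle with no floor or roof — a room or house frame. Outside width is 3380 mm and wall thickness is 113 mm, so the interior width is 3380 − 2 × 113 = 3154 mm.


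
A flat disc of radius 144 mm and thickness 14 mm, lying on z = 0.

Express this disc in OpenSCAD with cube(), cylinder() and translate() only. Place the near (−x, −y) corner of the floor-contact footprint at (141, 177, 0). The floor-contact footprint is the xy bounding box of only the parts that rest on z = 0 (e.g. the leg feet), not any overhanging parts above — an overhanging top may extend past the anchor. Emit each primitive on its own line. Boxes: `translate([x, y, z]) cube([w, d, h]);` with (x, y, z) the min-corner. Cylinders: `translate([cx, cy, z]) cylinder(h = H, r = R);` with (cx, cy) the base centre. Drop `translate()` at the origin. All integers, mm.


translate([285, 321, 0]) cylinder(h = 14, r = 144);


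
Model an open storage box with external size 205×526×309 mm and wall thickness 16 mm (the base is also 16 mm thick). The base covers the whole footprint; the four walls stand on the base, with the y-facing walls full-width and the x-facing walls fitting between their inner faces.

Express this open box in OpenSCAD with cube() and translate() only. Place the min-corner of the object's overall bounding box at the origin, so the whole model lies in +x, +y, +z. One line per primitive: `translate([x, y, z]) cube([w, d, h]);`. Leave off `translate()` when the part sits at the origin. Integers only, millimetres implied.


cube([205, 526, 16]);
translate([0, 0, 16]) cube([205, 16, 293]);
translate([0, 510, 16]) cube([205, 16, 293]);
translate([0, 16, 16]) cube([16, 494, 293]);
translate([189, 16, 16]) cube([16, 494, 293]);


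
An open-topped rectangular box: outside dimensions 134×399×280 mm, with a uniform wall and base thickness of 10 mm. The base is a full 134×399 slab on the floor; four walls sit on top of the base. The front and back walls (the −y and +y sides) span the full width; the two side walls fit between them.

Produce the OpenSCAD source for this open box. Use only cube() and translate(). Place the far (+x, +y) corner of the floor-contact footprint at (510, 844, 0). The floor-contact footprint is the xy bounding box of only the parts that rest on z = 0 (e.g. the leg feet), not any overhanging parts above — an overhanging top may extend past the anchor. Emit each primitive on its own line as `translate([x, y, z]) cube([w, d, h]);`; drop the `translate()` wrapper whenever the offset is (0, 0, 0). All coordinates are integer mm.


translate([376, 445, 0]) cube([134, 399, 10]);
translate([376, 445, 10]) cube([134, 10, 270]);
translate([376, 834, 10]) cube([134, 10, 270]);
translate([376, 455, 10]) cube([10, 379, 270]);
translate([500, 455, 10]) cube([10, 379, 270]);


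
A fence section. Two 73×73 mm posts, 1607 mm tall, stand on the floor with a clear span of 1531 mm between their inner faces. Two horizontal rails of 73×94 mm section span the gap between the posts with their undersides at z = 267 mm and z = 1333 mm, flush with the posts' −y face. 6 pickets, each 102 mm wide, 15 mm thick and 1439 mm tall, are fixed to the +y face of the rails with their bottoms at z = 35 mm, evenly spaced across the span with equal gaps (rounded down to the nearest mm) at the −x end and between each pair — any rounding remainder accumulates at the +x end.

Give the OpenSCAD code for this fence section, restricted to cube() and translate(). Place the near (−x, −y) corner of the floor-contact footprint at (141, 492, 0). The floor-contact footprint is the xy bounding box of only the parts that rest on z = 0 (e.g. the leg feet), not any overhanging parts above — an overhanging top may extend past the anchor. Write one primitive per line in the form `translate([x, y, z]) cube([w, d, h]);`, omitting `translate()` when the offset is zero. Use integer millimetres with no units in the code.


translate([141, 492, 0]) cube([73, 73, 1607]);
translate([1745, 492, 0]) cube([73, 73, 1607]);
translate([214, 492, 267]) cube([1531, 73, 94]);
translate([214, 492, 1333]) cube([1531, 73, 94]);
translate([345, 565, 35]) cube([102, 15, 1439]);
translate([578, 565, 35]) cube([102, 15, 1439]);
translate([811, 565, 35]) cube([102, 15, 1439]);
translate([1044, 565, 35]) cube([102, 15, 1439]);
translate([1277, 565, 35]) cube([102, 15, 1439]);
translate([1510, 565, 35]) cube([102, 15, 1439]);


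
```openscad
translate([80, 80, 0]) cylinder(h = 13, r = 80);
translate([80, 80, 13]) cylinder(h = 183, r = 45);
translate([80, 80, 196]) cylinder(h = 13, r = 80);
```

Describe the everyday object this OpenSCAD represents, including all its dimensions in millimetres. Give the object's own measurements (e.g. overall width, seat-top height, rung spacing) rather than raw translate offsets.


A spool: two coaxial disc flanges of radius 80 mm and thickness 13 mm, joined by a core cylinder of radius 45 mm and height 183 mm. The lower flange rests on z = 0 and the three cylinders share a vertical axis.


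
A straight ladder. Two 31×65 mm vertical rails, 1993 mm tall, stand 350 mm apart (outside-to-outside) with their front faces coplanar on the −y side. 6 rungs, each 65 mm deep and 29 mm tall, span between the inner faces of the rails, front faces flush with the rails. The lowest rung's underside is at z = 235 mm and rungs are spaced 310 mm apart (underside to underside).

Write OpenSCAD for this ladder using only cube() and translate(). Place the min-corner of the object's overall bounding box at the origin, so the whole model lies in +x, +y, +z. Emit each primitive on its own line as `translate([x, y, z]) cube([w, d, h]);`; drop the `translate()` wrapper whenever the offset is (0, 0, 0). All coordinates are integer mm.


cube([31, 65, 1993]);
translate([319, 0, 0]) cube([31, 65, 1993]);
translate([31, 0, 235]) cube([288, 65, 29]);
translate([31, 0, 545]) cube([288, 65, 29]);
translate([31, 0, 855]) cube([288, 65, 29]);
translate([31, 0, 1165]) cube([288, 65, 29]);
translate([31, 0, 1475]) cube([288, 65, 29]);
translate([31, 0, 1785]) cube([288, 65, 29]);


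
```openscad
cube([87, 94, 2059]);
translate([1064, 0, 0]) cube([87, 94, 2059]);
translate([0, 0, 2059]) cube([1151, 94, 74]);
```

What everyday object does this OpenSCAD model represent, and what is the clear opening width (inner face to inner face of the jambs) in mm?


A door frame. The clear opening width is 977 mm.

Two 2059 mm tall posts with a header on top — a door frame. The left jamb is 87 mm wide at x = 0; the right jamb starts at x = 1064. The clear opening is 1064 − 87 = 977 mm.


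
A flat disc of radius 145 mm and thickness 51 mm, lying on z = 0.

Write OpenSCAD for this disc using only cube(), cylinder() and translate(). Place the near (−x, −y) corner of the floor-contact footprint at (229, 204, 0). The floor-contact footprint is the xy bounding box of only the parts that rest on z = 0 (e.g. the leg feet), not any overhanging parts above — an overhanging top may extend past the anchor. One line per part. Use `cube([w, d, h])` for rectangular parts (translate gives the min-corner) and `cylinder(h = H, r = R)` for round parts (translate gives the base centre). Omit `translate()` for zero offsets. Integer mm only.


translate([374, 349, 0]) cylinder(h = 51, r = 145);


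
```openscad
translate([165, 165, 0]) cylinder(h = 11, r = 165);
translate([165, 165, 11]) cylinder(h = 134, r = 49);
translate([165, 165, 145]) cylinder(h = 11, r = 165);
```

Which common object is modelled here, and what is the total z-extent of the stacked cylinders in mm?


A spool. The overall height is 156 mm.

Three coaxial cylinders, large–small–large — a spool. Two 11 mm flanges and a 134 mm core give 11 + 134 + 11 = 156 mm.


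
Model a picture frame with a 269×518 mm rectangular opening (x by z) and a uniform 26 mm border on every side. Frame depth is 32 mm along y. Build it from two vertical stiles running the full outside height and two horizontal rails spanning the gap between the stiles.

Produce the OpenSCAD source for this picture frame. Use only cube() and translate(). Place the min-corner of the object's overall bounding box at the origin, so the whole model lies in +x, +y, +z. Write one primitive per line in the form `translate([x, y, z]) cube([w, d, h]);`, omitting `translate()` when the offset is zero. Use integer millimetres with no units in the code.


cube([26, 32, 570]);
translate([295, 0, 0]) cube([26, 32, 570]);
translate([26, 0, 0]) cube([269, 32, 26]);
translate([26, 0, 544]) cube([269, 32, 26]);


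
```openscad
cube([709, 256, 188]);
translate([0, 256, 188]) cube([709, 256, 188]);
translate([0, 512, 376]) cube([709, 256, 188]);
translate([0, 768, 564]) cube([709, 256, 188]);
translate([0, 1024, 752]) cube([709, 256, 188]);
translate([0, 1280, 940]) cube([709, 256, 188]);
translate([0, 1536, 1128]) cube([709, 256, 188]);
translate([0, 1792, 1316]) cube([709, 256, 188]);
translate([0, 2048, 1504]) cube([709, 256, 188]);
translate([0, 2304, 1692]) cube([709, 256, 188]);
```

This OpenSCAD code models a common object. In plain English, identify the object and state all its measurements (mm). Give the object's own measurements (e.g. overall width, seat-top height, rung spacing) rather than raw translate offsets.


A straight staircase of 10 solid steps. Each step is 709 mm wide (x), 256 mm deep (y, the going) and 188 mm tall (the rise). The first step rests on the floor; each subsequent step sits one going further in +y and one rise higher in +z, directly behind and above the previous step with no overlap.


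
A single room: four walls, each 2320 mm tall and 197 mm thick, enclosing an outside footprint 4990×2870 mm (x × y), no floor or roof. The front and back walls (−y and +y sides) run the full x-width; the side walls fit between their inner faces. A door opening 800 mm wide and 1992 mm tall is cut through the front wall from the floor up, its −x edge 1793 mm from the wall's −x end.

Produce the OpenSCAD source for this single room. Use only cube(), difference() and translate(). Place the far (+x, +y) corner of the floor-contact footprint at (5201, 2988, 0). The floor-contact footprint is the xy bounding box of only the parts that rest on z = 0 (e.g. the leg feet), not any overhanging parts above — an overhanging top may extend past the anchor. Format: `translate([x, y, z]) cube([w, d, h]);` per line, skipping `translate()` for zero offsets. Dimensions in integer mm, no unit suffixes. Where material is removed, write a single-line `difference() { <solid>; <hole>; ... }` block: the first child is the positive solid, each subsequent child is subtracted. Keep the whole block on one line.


difference() { translate([211, 118, 0]) cube([4990, 197, 2320]); translate([2004, 118, 0]) cube([800, 197, 1992]); }
translate([211, 2791, 0]) cube([4990, 197, 2320]);
translate([211, 315, 0]) cube([197, 2476, 2320]);
translate([5004, 315, 0]) cube([197, 2476, 2320]);


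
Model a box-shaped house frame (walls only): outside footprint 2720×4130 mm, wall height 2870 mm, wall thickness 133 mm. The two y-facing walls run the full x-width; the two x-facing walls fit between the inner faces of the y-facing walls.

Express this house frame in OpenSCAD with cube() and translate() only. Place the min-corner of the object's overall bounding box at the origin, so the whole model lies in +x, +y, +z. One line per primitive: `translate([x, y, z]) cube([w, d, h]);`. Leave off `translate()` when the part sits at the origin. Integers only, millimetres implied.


cube([2720, 133, 2870]);
translate([0, 3997, 0]) cube([2720, 133, 2870]);
translate([0, 133, 0]) cube([133, 3864, 2870]);
translate([2587, 133, 0]) cube([133, 3864, 2870]);


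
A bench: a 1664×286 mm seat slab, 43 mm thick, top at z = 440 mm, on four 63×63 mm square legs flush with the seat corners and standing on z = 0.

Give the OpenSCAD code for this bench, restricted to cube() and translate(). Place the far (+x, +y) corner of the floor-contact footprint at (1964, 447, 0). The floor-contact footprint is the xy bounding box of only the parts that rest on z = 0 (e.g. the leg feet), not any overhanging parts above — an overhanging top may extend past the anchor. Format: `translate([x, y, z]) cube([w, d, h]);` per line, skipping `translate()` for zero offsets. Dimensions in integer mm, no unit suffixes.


// leg_h = 440 − 43 = 397
translate([300, 161, 397]) cube([1664, 286, 43]);
translate([300, 161, 0]) cube([63, 63, 397]);
translate([300, 384, 0]) cube([63, 63, 397]);
translate([1901, 161, 0]) cube([63, 63, 397]);
translate([1901, 384, 0]) cube([63, 63, 397]);


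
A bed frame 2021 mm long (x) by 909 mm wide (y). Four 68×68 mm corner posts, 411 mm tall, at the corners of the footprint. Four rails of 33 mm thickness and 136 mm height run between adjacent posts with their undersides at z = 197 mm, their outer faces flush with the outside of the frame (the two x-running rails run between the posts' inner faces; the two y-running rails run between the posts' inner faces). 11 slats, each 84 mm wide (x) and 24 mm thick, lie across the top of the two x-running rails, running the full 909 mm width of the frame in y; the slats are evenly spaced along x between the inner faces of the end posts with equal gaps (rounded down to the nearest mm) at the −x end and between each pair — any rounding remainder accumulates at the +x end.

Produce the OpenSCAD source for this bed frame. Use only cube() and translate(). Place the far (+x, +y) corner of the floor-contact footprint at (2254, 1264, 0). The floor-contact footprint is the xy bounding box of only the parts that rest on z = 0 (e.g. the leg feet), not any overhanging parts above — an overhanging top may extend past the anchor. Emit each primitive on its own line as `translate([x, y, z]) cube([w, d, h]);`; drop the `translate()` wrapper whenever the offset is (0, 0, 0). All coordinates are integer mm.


// slat z = rail_z + rail_h = 197 + 136 = 333
// slat gap = ⌊(1885 − 11·84) / 12⌋ = 80
translate([233, 355, 0]) cube([68, 68, 411]);
translate([233, 1196, 0]) cube([68, 68, 411]);
translate([2186, 355, 0]) cube([68, 68, 411]);
translate([2186, 1196, 0]) cube([68, 68, 411]);
translate([301, 355, 197]) cube([1885, 33, 136]);
translate([301, 1231, 197]) cube([1885, 33, 136]);
translate([233, 423, 197]) cube([33, 773, 136]);
translate([2221, 423, 197]) cube([33, 773, 136]);
translate([381, 355, 333]) cube([84, 909, 24]);
translate([545, 355, 333]) cube([84, 909, 24]);
translate([709, 355, 333]) cube([84, 909, 24]);
translate([873, 355, 333]) cube([84, 909, 24]);
translate([1037, 355, 333]) cube([84, 909, 24]);
translate([1201, 355, 333]) cube([84, 909, 24]);
translate([1365, 355, 333]) cube([84, 909, 24]);
translate([1529, 355, 333]) cube([84, 909, 24]);
translate([1693, 355, 333]) cube([84, 909, 24]);
translate([1857, 355, 333]) cube([84, 909, 24]);
translate([2021, 355, 333]) cube([84, 909, 24]);


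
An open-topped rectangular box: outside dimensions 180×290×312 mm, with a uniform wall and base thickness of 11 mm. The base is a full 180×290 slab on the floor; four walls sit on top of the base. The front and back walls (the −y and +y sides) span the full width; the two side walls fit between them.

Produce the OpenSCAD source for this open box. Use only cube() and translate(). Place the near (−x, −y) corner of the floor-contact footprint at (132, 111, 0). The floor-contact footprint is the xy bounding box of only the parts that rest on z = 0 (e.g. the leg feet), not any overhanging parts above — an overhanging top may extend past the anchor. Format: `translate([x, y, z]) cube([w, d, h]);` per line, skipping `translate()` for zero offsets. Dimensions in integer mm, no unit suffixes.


translate([132, 111, 0]) cube([180, 290, 11]);
translate([132, 111, 11]) cube([180, 11, 301]);
translate([132, 390, 11]) cube([180, 11, 301]);
translate([132, 122, 11]) cube([11, 268, 301]);
translate([301, 122, 11]) cube([11, 268, 301]);


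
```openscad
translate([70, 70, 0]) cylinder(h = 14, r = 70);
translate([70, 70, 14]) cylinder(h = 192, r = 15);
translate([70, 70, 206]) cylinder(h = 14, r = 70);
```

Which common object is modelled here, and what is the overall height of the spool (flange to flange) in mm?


A spool. The overall height is 220 mm.

Three coaxial cylinders, large–small–large — a spool. Two 14 mm flanges and a 192 mm core give 14 + 192 + 14 = 220 mm.


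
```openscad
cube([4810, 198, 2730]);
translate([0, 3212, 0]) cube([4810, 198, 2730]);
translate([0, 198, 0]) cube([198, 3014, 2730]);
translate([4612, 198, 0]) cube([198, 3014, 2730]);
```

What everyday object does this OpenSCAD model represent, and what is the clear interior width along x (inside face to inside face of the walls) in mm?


A house (or room) frame. The interior width is 4414 mm.

Four 2730 mm walls enclosing a rectangle with no floor or roof — a room or house frame. Outside width is 4810 mm and wall thickness is 198 mm, so the interior width is 4810 − 2 × 198 = 4414 mm.


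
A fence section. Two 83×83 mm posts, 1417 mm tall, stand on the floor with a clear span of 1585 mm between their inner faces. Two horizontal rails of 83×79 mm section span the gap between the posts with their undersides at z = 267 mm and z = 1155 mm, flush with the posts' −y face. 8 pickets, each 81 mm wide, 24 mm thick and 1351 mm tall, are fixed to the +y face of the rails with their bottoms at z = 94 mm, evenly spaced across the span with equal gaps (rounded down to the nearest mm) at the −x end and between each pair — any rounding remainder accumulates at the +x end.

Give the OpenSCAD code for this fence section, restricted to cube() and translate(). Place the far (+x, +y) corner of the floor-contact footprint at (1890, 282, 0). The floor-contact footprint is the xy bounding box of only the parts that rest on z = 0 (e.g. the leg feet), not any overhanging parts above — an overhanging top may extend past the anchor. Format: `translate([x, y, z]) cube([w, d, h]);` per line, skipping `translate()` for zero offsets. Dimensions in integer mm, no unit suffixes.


translate([139, 199, 0]) cube([83, 83, 1417]);
translate([1807, 199, 0]) cube([83, 83, 1417]);
translate([222, 199, 267]) cube([1585, 83, 79]);
translate([222, 199, 1155]) cube([1585, 83, 79]);
translate([326, 282, 94]) cube([81, 24, 1351]);
translate([511, 282, 94]) cube([81, 24, 1351]);
translate([696, 282, 94]) cube([81, 24, 1351]);
translate([881, 282, 94]) cube([81, 24, 1351]);
translate([1066, 282, 94]) cube([81, 24, 1351]);
translate([1251, 282, 94]) cube([81, 24, 1351]);
translate([1436, 282, 94]) cube([81, 24, 1351]);
translate([1621, 282, 94]) cube([81, 24, 1351]);


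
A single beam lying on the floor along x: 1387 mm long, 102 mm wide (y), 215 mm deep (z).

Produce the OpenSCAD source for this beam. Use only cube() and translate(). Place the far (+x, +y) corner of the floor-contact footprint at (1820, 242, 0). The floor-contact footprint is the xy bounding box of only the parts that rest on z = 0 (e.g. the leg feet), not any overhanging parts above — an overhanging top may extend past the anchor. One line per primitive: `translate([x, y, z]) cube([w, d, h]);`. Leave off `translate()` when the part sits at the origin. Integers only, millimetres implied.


translate([433, 140, 0]) cube([1387, 102, 215]);


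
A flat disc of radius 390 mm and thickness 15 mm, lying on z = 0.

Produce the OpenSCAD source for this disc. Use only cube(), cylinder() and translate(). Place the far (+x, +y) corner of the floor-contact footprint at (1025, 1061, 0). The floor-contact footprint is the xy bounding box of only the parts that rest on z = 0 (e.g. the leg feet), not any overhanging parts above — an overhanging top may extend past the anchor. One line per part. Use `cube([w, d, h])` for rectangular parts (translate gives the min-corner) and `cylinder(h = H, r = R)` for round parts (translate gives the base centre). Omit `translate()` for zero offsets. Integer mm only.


translate([635, 671, 0]) cylinder(h = 15, r = 390);


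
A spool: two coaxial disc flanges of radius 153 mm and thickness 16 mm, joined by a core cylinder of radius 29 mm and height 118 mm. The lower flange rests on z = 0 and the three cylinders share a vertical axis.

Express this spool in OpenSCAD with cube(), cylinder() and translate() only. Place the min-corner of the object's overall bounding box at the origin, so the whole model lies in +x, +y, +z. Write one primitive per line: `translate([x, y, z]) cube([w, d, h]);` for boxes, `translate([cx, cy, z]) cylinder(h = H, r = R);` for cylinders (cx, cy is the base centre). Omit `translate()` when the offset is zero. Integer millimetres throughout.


translate([153, 153, 0]) cylinder(h = 16, r = 153);
translate([153, 153, 16]) cylinder(h = 118, r = 29);
translate([153, 153, 134]) cylinder(h = 16, r = 153);


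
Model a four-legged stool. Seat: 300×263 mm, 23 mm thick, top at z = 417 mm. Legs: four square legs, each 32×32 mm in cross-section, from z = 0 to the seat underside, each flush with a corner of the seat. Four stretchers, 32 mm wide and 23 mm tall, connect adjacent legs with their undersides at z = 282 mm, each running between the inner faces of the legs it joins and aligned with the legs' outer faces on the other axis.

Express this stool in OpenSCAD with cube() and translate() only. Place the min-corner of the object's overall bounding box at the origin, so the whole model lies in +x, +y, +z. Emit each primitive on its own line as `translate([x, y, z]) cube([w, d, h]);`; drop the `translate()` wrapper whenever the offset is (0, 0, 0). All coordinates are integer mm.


translate([0, 0, 394]) cube([300, 263, 23]);
cube([32, 32, 394]);
translate([268, 0, 0]) cube([32, 32, 394]);
translate([0, 231, 0]) cube([32, 32, 394]);
translate([268, 231, 0]) cube([32, 32, 394]);
translate([32, 0, 282]) cube([236, 32, 23]);
translate([32, 231, 282]) cube([236, 32, 23]);
translate([0, 32, 282]) cube([32, 199, 23]);
translate([268, 32, 282]) cube([32, 199, 23]);


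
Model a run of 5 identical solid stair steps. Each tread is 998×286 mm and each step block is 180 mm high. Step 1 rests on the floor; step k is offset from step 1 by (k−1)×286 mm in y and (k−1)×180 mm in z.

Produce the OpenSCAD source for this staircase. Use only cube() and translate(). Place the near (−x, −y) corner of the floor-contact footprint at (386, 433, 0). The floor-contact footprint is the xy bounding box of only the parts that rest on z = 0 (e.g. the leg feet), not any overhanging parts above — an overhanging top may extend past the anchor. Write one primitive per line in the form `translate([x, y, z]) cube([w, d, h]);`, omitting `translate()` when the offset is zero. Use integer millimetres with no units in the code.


translate([386, 433, 0]) cube([998, 286, 180]);
translate([386, 719, 180]) cube([998, 286, 180]);
translate([386, 1005, 360]) cube([998, 286, 180]);
translate([386, 1291, 540]) cube([998, 286, 180]);
translate([386, 1577, 720]) cube([998, 286, 180]);


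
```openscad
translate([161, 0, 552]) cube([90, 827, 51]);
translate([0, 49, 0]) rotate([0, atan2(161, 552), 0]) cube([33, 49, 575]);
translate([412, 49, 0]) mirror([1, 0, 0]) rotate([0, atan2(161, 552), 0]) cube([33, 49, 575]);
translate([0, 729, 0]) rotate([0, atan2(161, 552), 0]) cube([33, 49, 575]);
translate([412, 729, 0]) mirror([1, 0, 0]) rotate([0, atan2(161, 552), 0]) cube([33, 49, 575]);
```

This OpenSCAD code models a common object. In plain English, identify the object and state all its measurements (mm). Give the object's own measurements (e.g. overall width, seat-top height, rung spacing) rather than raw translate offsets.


A sawhorse. A 90×827×51 mm beam (x, y, z) sits on two A-frame leg pairs. Each pair is two raked legs of 33×49 mm section (49 mm along y) splaying symmetrically in x. Each leg rises 552 mm vertically over 161 mm of horizontal reach and is 575 mm long along its own axis. Every leg's outer bottom edge rests on the floor and its outer top edge meets a bottom edge of the beam — the left legs (tilting toward +x) meet the beam's −x bottom edge, the right legs (their mirror images, tilting toward −x) meet its +x bottom edge — so the leg tops tuck under the beam, the beam's underside is 552 mm above the floor, and the feet are 412 mm apart outside-to-outside with the beam centred between them. The two leg pairs are set in 49 mm from either end of the beam.


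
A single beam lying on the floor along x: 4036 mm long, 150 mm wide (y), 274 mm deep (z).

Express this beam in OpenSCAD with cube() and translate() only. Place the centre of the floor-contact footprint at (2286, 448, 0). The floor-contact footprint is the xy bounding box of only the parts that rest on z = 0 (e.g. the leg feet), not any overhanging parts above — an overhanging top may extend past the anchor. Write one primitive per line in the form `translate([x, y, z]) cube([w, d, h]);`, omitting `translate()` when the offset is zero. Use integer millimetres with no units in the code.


translate([268, 373, 0]) cube([4036, 150, 274]);


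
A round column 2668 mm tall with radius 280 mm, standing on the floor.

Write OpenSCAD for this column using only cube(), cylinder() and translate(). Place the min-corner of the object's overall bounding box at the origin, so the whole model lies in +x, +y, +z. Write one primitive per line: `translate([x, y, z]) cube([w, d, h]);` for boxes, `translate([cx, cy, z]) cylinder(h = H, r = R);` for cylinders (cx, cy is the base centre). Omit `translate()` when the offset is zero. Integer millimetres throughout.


translate([280, 280, 0]) cylinder(h = 2668, r = 280);


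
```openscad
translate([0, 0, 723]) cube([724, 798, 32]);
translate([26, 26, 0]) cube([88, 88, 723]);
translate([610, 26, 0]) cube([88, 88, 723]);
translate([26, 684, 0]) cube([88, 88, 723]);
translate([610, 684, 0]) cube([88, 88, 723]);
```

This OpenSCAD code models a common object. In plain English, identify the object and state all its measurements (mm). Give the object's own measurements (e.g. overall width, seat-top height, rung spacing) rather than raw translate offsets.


A rectangular dining table. The top is 724×798×32 mm with its upper surface at z = 755 mm. It stands on four 88×88 mm square legs, each inset 26 mm from the nearest pair of top edges, running from the floor to the underside of the top.


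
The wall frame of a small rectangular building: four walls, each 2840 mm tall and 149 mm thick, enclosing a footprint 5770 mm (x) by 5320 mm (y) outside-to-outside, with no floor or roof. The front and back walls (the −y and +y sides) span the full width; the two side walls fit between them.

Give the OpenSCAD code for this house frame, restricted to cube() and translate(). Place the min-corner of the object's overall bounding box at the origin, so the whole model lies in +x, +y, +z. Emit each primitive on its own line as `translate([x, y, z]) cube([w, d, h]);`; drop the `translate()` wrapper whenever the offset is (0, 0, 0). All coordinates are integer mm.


cube([5770, 149, 2840]);
translate([0, 5171, 0]) cube([5770, 149, 2840]);
translate([0, 149, 0]) cube([149, 5022, 2840]);
translate([5621, 149, 0]) cube([149, 5022, 2840]);


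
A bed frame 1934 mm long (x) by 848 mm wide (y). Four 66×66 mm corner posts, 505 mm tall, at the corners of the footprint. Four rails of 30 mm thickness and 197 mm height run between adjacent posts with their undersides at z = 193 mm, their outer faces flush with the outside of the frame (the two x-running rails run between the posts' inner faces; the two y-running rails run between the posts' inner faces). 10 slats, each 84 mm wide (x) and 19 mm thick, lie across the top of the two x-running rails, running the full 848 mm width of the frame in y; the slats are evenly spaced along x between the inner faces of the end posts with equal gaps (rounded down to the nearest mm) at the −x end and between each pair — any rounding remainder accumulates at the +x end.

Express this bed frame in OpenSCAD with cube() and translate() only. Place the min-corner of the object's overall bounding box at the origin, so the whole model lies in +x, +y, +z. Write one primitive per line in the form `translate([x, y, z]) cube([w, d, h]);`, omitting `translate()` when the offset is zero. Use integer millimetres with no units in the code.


cube([66, 66, 505]);
translate([0, 782, 0]) cube([66, 66, 505]);
translate([1868, 0, 0]) cube([66, 66, 505]);
translate([1868, 782, 0]) cube([66, 66, 505]);
translate([66, 0, 193]) cube([1802, 30, 197]);
translate([66, 818, 193]) cube([1802, 30, 197]);
translate([0, 66, 193]) cube([30, 716, 197]);
translate([1904, 66, 193]) cube([30, 716, 197]);
translate([153, 0, 390]) cube([84, 848, 19]);
translate([324, 0, 390]) cube([84, 848, 19]);
translate([495, 0, 390]) cube([84, 848, 19]);
translate([666, 0, 390]) cube([84, 848, 19]);
translate([837, 0, 390]) cube([84, 848, 19]);
translate([1008, 0, 390]) cube([84, 848, 19]);
translate([1179, 0, 390]) cube([84, 848, 19]);
translate([1350, 0, 390]) cube([84, 848, 19]);
translate([1521, 0, 390]) cube([84, 848, 19]);
translate([1692, 0, 390]) cube([84, 848, 19]);


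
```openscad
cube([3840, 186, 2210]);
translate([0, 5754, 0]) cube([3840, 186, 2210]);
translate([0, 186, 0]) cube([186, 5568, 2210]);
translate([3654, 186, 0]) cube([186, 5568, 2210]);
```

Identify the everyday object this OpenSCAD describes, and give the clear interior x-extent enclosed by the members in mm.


A house (or room) frame. The interior width is 3468 mm.

Four 2210 mm walls enclosing a rectangle with no floor or roof — a room or house frame. Outside width is 3840 mm and wall thickness is 186 mm, so the interior width is 3840 − 2 × 186 = 3468 mm.


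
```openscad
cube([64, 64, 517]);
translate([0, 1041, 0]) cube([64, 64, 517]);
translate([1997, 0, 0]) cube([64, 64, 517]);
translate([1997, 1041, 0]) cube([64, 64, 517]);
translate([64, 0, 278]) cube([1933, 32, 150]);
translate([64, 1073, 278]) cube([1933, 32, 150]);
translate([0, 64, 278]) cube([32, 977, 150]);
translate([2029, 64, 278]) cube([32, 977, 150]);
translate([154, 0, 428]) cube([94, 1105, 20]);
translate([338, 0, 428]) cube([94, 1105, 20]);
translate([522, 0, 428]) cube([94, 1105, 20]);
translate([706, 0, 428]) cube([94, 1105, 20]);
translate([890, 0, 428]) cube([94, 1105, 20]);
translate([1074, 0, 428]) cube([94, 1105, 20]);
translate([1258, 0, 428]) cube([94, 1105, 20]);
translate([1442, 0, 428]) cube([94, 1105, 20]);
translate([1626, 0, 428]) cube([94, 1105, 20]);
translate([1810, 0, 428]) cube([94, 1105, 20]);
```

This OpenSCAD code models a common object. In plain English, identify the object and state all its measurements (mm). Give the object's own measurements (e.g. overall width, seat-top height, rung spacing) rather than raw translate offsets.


A bed frame 2061 mm long (x) by 1105 mm wide (y). Four 64×64 mm corner posts, 517 mm tall, at the corners of the footprint. Four rails of 32 mm thickness and 150 mm height run between adjacent posts with their undersides at z = 278 mm, their outer faces flush with the outside of the frame (the two x-running rails run between the posts' inner faces; the two y-running rails run between the posts' inner faces). 10 slats, each 94 mm wide (x) and 20 mm thick, lie across the top of the two x-running rails, running the full 1105 mm width of the frame in y; along x they sit between the end posts with a 90 mm gap after the −x posts and between neighbouring slats, leaving 93 mm before the +x posts.


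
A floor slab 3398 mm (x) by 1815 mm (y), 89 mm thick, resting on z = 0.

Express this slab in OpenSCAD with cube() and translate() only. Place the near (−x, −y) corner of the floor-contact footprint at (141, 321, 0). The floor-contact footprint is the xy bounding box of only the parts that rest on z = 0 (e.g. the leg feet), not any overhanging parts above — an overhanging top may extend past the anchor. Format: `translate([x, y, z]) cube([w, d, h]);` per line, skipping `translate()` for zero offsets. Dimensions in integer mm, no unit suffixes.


translate([141, 321, 0]) cube([3398, 1815, 89]);


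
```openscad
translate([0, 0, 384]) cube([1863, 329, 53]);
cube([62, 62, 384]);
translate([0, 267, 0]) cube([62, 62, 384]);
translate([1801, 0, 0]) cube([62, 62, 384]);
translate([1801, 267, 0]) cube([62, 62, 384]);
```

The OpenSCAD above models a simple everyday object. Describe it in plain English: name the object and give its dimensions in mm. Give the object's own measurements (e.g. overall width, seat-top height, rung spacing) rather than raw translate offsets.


A bench: a 1863×329 mm seat slab, 53 mm thick, top at z = 437 mm, on four 62×62 mm square legs flush with the seat corners and standing on z = 0.


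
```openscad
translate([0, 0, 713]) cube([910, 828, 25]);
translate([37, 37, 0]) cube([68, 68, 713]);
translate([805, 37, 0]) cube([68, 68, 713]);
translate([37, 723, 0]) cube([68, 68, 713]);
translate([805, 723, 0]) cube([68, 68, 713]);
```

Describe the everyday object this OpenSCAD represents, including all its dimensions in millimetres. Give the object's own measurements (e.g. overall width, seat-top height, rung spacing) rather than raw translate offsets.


A rectangular dining table. The top is 910×828×25 mm with its upper surface at z = 738 mm. It stands on four 68×68 mm square legs, each inset 37 mm from the nearest pair of top edges, running from the floor to the underside of the top.


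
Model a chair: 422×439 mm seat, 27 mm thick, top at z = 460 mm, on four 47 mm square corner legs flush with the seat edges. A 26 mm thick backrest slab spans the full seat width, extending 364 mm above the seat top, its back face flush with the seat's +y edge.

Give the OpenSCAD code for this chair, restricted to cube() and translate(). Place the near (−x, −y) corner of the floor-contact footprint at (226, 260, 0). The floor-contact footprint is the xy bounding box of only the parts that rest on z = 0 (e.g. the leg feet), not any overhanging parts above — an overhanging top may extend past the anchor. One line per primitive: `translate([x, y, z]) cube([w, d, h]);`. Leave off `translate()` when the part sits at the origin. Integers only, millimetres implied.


translate([226, 260, 433]) cube([422, 439, 27]);
translate([226, 260, 0]) cube([47, 47, 433]);
translate([601, 260, 0]) cube([47, 47, 433]);
translate([226, 652, 0]) cube([47, 47, 433]);
translate([601, 652, 0]) cube([47, 47, 433]);
translate([226, 673, 460]) cube([422, 26, 364]);


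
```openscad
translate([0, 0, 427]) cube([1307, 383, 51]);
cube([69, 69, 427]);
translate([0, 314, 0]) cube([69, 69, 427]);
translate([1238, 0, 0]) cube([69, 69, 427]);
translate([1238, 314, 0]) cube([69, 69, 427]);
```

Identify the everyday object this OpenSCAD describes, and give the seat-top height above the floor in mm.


A bench. The seat-top height is 478 mm.

A long slab on four corner posts — a bench. The slab sits at z = 427 with thickness 51, so the top is 427 + 51 = 478 mm.


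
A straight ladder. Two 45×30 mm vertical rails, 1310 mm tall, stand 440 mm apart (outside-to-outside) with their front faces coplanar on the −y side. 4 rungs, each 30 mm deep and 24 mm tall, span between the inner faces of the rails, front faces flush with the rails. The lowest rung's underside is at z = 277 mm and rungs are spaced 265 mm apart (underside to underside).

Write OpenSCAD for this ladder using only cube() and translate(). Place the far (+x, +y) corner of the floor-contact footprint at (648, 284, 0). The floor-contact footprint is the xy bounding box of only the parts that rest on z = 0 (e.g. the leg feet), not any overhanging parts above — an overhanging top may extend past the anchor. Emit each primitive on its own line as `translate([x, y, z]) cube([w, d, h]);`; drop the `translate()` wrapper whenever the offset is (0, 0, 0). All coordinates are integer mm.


translate([208, 254, 0]) cube([45, 30, 1310]);
translate([603, 254, 0]) cube([45, 30, 1310]);
translate([253, 254, 277]) cube([350, 30, 24]);
translate([253, 254, 542]) cube([350, 30, 24]);
translate([253, 254, 807]) cube([350, 30, 24]);
translate([253, 254, 1072]) cube([350, 30, 24]);
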